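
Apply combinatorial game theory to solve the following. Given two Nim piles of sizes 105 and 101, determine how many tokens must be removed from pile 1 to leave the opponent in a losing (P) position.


Piles: 105 and 101
Current XOR: 105 XOR 101 = 12 (non-zero, so this is an N-position).
To make the XOR zero, we need to find a move that balances the piles.
For pile 1 (size 105): target = 105 XOR 12 = 101
We reduce pile 1 from 105 to 101.
Tokens removed: 105 - 101 = 4
Verification: 101 XOR 101 = 0

4


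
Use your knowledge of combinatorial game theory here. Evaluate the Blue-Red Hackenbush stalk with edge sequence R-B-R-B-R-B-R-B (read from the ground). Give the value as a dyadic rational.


Edges (from ground): R-B-R-B-R-B-R-B
By Berlekamp's sign-expansion rule, a Blue-Red Hackenbush stalk has the value of the surreal number whose sign sequence is the edge sequence with B -> + and R -> -.
Sign sequence: -+-+-+-+
Trace the sign expansion in the surreal number tree, starting from 0:
Edge 1: R (sign -) -> bounds (-inf, 0), value = -1
Edge 2: B (sign +) -> bounds (-1, 0), value = -1/2
Edge 3: R (sign -) -> bounds (-1, -1/2), value = -3/4
Edge 4: B (sign +) -> bounds (-3/4, -1/2), value = -5/8
Edge 5: R (sign -) -> bounds (-3/4, -5/8), value = -11/16
Edge 6: B (sign +) -> bounds (-11/16, -5/8), value = -21/32
Edge 7: R (sign -) -> bounds (-11/16, -21/32), value = -43/64
Edge 8: B (sign +) -> bounds (-43/64, -21/32), value = -85/128
Game value = -85/128

-85/128


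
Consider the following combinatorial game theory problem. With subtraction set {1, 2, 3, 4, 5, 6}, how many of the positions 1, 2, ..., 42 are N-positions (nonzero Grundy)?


Subtraction set S = {1, 2, 3, 4, 5, 6}, so G(n) = n mod 7.
G(n) = 0 when n is a multiple of 7.
Multiples of 7 in [1, 42]: 6
N-positions (nonzero Grundy) = 42 - 6 = 36

36


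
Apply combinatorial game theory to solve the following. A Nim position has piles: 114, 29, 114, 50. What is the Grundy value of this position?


We need the XOR (exclusive or) of all pile sizes.
After XOR-ing pile 1 (size 114): 0 XOR 114 = 114
After XOR-ing pile 2 (size 29): 114 XOR 29 = 111
After XOR-ing pile 3 (size 114): 111 XOR 114 = 29
After XOR-ing pile 4 (size 50): 29 XOR 50 = 47
The Nim-value of this position is 47.

47


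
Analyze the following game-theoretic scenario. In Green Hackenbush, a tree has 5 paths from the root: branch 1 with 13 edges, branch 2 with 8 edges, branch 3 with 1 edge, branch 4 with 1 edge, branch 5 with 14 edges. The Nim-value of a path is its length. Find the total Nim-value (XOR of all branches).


The tree has 5 branches from the ground vertex.
In Green Hackenbush, the Nim-value of a simple path of length k is k.
Branch 1: length 13, Nim-value = 13
Branch 2: length 8, Nim-value = 8
Branch 3: length 1, Nim-value = 1
Branch 4: length 1, Nim-value = 1
Branch 5: length 14, Nim-value = 14
Total Nim-value = XOR of all branch values:
0 XOR 13 = 13
13 XOR 8 = 5
5 XOR 1 = 4
4 XOR 1 = 5
5 XOR 14 = 11
Nim-value of the tree = 11

11


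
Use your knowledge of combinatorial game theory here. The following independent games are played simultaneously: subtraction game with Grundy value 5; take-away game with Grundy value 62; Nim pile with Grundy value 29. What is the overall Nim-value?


By the Sprague-Grundy theorem, the Grundy value of a sum of games is the XOR of individual Grundy values.
subtraction game: Grundy value = 5. Running XOR: 0 XOR 5 = 5
take-away game: Grundy value = 62. Running XOR: 5 XOR 62 = 59
Nim pile: Grundy value = 29. Running XOR: 59 XOR 29 = 38
The combined Grundy value is 38.

38


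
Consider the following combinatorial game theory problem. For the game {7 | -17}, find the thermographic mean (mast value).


Game = {7 | -17}, a switch {a | b} with numbers a > b.
Its thermograph has left wall a - t and right wall b + t, which meet at t = (a - b)/2, where both equal (a + b)/2. So the mast (mean value) is at (a + b)/2.
Mean = (7 + (-17))/2 = -10/2 = -5

-5


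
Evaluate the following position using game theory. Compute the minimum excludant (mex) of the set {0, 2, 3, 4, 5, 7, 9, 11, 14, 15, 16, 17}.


Set = {0, 2, 3, 4, 5, 7, 9, 11, 14, 15, 16, 17}
0 is in the set.
1 is NOT in the set. This is the mex.
mex = 1

1


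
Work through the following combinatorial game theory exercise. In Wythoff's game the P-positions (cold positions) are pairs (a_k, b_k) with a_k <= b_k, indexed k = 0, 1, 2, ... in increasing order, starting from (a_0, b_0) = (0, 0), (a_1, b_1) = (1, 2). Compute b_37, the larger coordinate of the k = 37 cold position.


By Wythoff's theorem, a_k = floor(k * phi) and b_k = floor(k * phi^2) = a_k + k, where phi = (1 + sqrt(5))/2 is the golden ratio.
phi = (1 + sqrt(5))/2 = 1.618034
phi^2 = phi + 1 = 2.618034
k = 37
k * phi^2 = 37 * 2.618034 = 96.867258
b_37 = floor(k * phi^2) = 96 (check: a_37 + k = 59 + 37 = 96)

96


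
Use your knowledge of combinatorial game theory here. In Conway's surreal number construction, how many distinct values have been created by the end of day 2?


Day 0: {|} = 0 is born. Count = 1.
Day n: the number of surreal numbers born by day n is 2^(n+1) - 1.
By day 0: 2^1 - 1 = 1
By day 1: 2^2 - 1 = 3
By day 2: 2^3 - 1 = 7
By day 2: 7 surreal numbers.

7


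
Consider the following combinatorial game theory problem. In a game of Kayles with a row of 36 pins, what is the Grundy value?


Kayles: a move removes 1 or 2 adjacent pins from a contiguous row.
Removing pins from a row of k leaves two independent rows (a, b) with a + b = k - 1 (one pin) or a + b = k - 2 (two pins); an end removal gives a = 0.
By Sprague-Grundy, G(k) = mex{ G(a) XOR G(b) } over all these splits. G(0) = 0.
G(1): splits (0,0):0^0=0 -> mex({0}) = 1
G(2): splits (0,1):0^1=1 (0,0):0^0=0 -> mex({0, 1}) = 2
G(3): splits (0,2):0^2=2 (1,1):1^1=0 (0,1):0^1=1 -> mex({0, 1, 2}) = 3
G(4): splits (0,3):0^3=3 (1,2):1^2=3 (0,2):0^2=2 (1,1):1^1=0 -> mex({0, 2, 3}) = 1
G(5): splits (0,4):0^1=1 (1,3):1^3=2 (2,2):2^2=0 (0,3):0^3=3 (1,2):1^2=3 -> mex({0, 1, 2, 3}) = 4
G(6) = mex({0, 1, 2, 4}) = 3
G(7) = mex({0, 1, 3, 4, 5}) = 2
G(8) = mex({0, 2, 3, 5, 6}) = 1
G(9) = mex({0, 1, 2, 3, 6, 7}) = 4
G(10) = mex({0, 1, 3, 4, 5, 7}) = 2
G(11) = mex({0, 1, 2, 3, 4, 5}) = 6
G(12) = mex({0, 1, 2, 3, 5, 6, 7}) = 4
G(13) = mex({0, 2, 3, 4, 6, 7}) = 1
G(14) = mex({0, 1, 4, 5, 6, 7}) = 2
G(15) = mex({0, 1, 2, 3, 4, 5, 6}) = 7
G(16) = mex({0, 2, 3, 5, 6, 7}) = 1
G(17) = mex({0, 1, 2, 3, 5, 6, 7}) = 4
G(18) = mex({0, 1, 2, 4, 5, 6}) = 3
G(19) = mex({0, 1, 3, 4, 5, 7}) = 2
G(20) = mex({0, 2, 3, 4, 5, 6, 7}) = 1
G(21) = mex({0, 1, 2, 3, 5, 6, 7}) = 4
G(22) = mex({0, 1, 2, 3, 4, 5, 7}) = 6
G(23) = mex({0, 1, 2, 3, 4, 5, 6}) = 7
G(24) = mex({0, 1, 2, 3, 5, 6, 7}) = 4
G(25) = mex({0, 2, 3, 4, 6, 7}) = 1
G(26) = mex({0, 1, 3, 4, 5, 6, 7}) = 2
G(27) = mex({0, 1, 2, 3, 4, 5, 6, 7}) = 8
G(28) = mex({0, 1, 2, 3, 4, 6, 7, 8}) = 5
G(29) = mex({0, 1, 2, 3, 5, 6, 7, 8, 9}) = 4
G(30) = mex({0, 1, 2, 3, 4, 5, 6, 9, 10}) = 7
G(31) = mex({0, 1, 3, 4, 5, 7, 10, 11}) = 2
G(32) = mex({0, 2, 3, 4, 5, 6, 7, 9, 11}) = 1
G(33) = mex({0, 1, 2, 3, 4, 5, 6, 7, 9, 12}) = 8
G(34) = mex({0, 1, 2, 3, 4, 5, 7, 8, 11, 12}) = 6
G(35) = mex({0, 1, 2, 3, 4, 5, 6, 8, 9, 10, 11}) = 7
G(36) = mex({0, 1, 2, 3, 5, 6, 7, 9, 10}) = 4
Therefore G(36) = 4.

4


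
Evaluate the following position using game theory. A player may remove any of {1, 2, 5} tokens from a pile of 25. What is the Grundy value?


The subtraction set is S = {1, 2, 5}.
G(k) = mex{ G(k - s) : s in S, s <= k }. We compute iteratively: G(0) = 0.
G(1) = mex({0}) = 1
G(2) = mex({0, 1}) = 2
G(3) = mex({1, 2}) = 0
G(4) = mex({0, 2}) = 1
G(5) = mex({0, 1}) = 2
G(6) = mex({1, 2}) = 0
G(7) = mex({0, 2}) = 1
Observe that G(3)..G(7) = 0, 1, 2, 0, 1 repeats G(0)..G(4) = 0, 1, 2, 0, 1.
For k >= max(S) = 5, G(k) is determined by the previous 5 values G(k-5)..G(k-1); a window of 5 consecutive values has recurred shifted by 3, so by induction G(k + 3) = G(k) for all k >= 0: the sequence is periodic from the start with period 3.
One period: G(0..2) = 0, 1, 2.
25 mod 3 = 1, so G(25) = G(1) = 1.

1


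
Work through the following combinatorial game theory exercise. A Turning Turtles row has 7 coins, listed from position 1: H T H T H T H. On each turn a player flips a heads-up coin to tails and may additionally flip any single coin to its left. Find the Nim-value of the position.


Coins: H T H T H T H
Key fact: a single head at position k behaves exactly like a Nim heap of size k (turning it to T and optionally flipping a coin at j < k corresponds to moving the heap from k to j, or to 0), and heads combine as a disjunctive sum (two heads at the same place would cancel, matching j XOR j = 0). So the Nim-value is the XOR of the 1-indexed positions of the heads.
Face-up positions (1-indexed): [1, 3, 5, 7]
XOR 0 with 1: 0 XOR 1 = 1
XOR 1 with 3: 1 XOR 3 = 2
XOR 2 with 5: 2 XOR 5 = 7
XOR 7 with 7: 7 XOR 7 = 0
Nim-value = 0

0


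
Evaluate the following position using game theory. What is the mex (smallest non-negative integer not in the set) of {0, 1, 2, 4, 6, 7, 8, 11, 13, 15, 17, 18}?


Set = {0, 1, 2, 4, 6, 7, 8, 11, 13, 15, 17, 18}
0 is in the set.
1 is in the set.
2 is in the set.
3 is NOT in the set. This is the mex.
mex = 3

3


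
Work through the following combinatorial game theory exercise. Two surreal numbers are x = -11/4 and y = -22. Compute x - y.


x = -11/4, y = -22
Converting to common denominator: 4
x = -11/4, y = -88/4
x - y = -11/4 - -22 = 77/4

77/4


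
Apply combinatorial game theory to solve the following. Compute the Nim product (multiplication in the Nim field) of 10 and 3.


Nim multiplication is bilinear over XOR: (u XOR v) * w = (u*w) XOR (v*w).
So we split each operand into its bit components and XOR the pairwise Nim products.
10 = 2 + 8 (as XOR of powers of 2).
3 = 1 + 2 (as XOR of powers of 2).
Using the standard Nim-product table on single bits:
  2*2 = 3,   2*4 = 8,   2*8 = 12,
  4*4 = 6,   4*8 = 11,  8*8 = 13,
and  1*x = x (identity), k*l = l*k (commutative).
Pairwise Nim products:
  2 * 1 = 2
  2 * 2 = 3
  8 * 1 = 8
  8 * 2 = 12
XOR them: 2 XOR 3 XOR 8 XOR 12 = 5.
Result: 10 * 3 = 5 (in Nim).

5


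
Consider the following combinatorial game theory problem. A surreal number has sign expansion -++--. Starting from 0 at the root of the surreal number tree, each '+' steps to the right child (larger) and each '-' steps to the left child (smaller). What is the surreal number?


Sign expansion: -++--
Rule: track bounds (lo, hi), initially (-inf, +inf). On '+', the current value becomes lo and we move to the simplest number in (value, hi): value + 1 if hi = +inf, otherwise the midpoint (value + hi)/2. On '-', the current value becomes hi and we move to value - 1 if lo = -inf, otherwise the midpoint (lo + value)/2.
Start at 0.
Step 1: sign = -, move left. Bounds: (-inf, 0). Value = -1
Step 2: sign = +, move right. Bounds: (-1, 0). Value = -1/2
Step 3: sign = +, move right. Bounds: (-1/2, 0). Value = -1/4
Step 4: sign = -, move left. Bounds: (-1/2, -1/4). Value = -3/8
Step 5: sign = -, move left. Bounds: (-1/2, -3/8). Value = -7/16
The surreal number with sign expansion -++-- is -7/16.

-7/16


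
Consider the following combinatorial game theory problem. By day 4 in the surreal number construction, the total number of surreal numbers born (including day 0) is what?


Day 0: {|} = 0 is born. Count = 1.
Day n: the number of surreal numbers born by day n is 2^(n+1) - 1.
By day 0: 2^1 - 1 = 1
By day 1: 2^2 - 1 = 3
By day 2: 2^3 - 1 = 7
By day 3: 2^4 - 1 = 15
By day 4: 2^5 - 1 = 31
By day 4: 31 surreal numbers.

31


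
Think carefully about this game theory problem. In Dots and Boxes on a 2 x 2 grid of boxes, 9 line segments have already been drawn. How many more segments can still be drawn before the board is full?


Grid: 2 x 2 boxes, i.e. 3 rows and 3 columns of dots.
Horizontal edges: (rows + 1) * cols = 3 * 2 = 6
Vertical edges: rows * (cols + 1) = 2 * 3 = 6
Total edges: 6 + 6 = 12
Edges drawn: 9
Remaining: 12 - 9 = 3

3


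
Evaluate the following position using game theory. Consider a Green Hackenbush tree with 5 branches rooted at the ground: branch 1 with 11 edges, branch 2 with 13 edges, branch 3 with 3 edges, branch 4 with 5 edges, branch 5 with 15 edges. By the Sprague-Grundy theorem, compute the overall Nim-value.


The tree has 5 branches from the ground vertex.
In Green Hackenbush, the Nim-value of a simple path of length k is k.
Branch 1: length 11, Nim-value = 11
Branch 2: length 13, Nim-value = 13
Branch 3: length 3, Nim-value = 3
Branch 4: length 5, Nim-value = 5
Branch 5: length 15, Nim-value = 15
Total Nim-value = XOR of all branch values:
0 XOR 11 = 11
11 XOR 13 = 6
6 XOR 3 = 5
5 XOR 5 = 0
0 XOR 15 = 15
Nim-value of the tree = 15

15


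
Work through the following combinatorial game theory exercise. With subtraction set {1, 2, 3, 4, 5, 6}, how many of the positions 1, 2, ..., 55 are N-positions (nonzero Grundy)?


Subtraction set S = {1, 2, 3, 4, 5, 6}, so G(n) = n mod 7.
G(n) = 0 when n is a multiple of 7.
Multiples of 7 in [1, 55]: 7
N-positions (nonzero Grundy) = 55 - 7 = 48

48


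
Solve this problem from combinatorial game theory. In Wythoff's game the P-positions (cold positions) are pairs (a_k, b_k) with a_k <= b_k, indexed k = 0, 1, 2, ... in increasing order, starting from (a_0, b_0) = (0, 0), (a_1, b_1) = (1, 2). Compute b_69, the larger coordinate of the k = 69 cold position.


By Wythoff's theorem, a_k = floor(k * phi) and b_k = floor(k * phi^2) = a_k + k, where phi = (1 + sqrt(5))/2 is the golden ratio.
phi = (1 + sqrt(5))/2 = 1.618034
phi^2 = phi + 1 = 2.618034
k = 69
k * phi^2 = 69 * 2.618034 = 180.644345
b_69 = floor(k * phi^2) = 180 (check: a_69 + k = 111 + 69 = 180)

180


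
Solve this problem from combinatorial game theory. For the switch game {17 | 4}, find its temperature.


The game is {17 | 4}, a switch {a | b} with numbers a > b.
Cooling {a | b} by t gives {a - t | b + t}, which stops being hot when a - t = b + t, i.e. at t = (a - b)/2. So the temperature of a switch is (a - b)/2.
Temperature = (Left option - Right option) / 2
= (17 - (4)) / 2
= 13 / 2
= 13/2

13/2


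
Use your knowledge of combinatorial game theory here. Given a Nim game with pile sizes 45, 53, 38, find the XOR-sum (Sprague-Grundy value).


We need the XOR (exclusive or) of all pile sizes.
After XOR-ing pile 1 (size 45): 0 XOR 45 = 45
After XOR-ing pile 2 (size 53): 45 XOR 53 = 24
After XOR-ing pile 3 (size 38): 24 XOR 38 = 62
The Nim-value of this position is 62.

62


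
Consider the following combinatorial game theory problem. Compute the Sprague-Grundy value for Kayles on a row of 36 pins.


Kayles: a move removes 1 or 2 adjacent pins from a contiguous row.
Removing pins from a row of k leaves two independent rows (a, b) with a + b = k - 1 (one pin) or a + b = k - 2 (two pins); an end removal gives a = 0.
By Sprague-Grundy, G(k) = mex{ G(a) XOR G(b) } over all these splits. G(0) = 0.
G(1): splits (0,0):0^0=0 -> mex({0}) = 1
G(2): splits (0,1):0^1=1 (0,0):0^0=0 -> mex({0, 1}) = 2
G(3): splits (0,2):0^2=2 (1,1):1^1=0 (0,1):0^1=1 -> mex({0, 1, 2}) = 3
G(4): splits (0,3):0^3=3 (1,2):1^2=3 (0,2):0^2=2 (1,1):1^1=0 -> mex({0, 2, 3}) = 1
G(5): splits (0,4):0^1=1 (1,3):1^3=2 (2,2):2^2=0 (0,3):0^3=3 (1,2):1^2=3 -> mex({0, 1, 2, 3}) = 4
G(6) = mex({0, 1, 2, 4}) = 3
G(7) = mex({0, 1, 3, 4, 5}) = 2
G(8) = mex({0, 2, 3, 5, 6}) = 1
G(9) = mex({0, 1, 2, 3, 6, 7}) = 4
G(10) = mex({0, 1, 3, 4, 5, 7}) = 2
G(11) = mex({0, 1, 2, 3, 4, 5}) = 6
G(12) = mex({0, 1, 2, 3, 5, 6, 7}) = 4
G(13) = mex({0, 2, 3, 4, 6, 7}) = 1
G(14) = mex({0, 1, 4, 5, 6, 7}) = 2
G(15) = mex({0, 1, 2, 3, 4, 5, 6}) = 7
G(16) = mex({0, 2, 3, 5, 6, 7}) = 1
G(17) = mex({0, 1, 2, 3, 5, 6, 7}) = 4
G(18) = mex({0, 1, 2, 4, 5, 6}) = 3
G(19) = mex({0, 1, 3, 4, 5, 7}) = 2
G(20) = mex({0, 2, 3, 4, 5, 6, 7}) = 1
G(21) = mex({0, 1, 2, 3, 5, 6, 7}) = 4
G(22) = mex({0, 1, 2, 3, 4, 5, 7}) = 6
G(23) = mex({0, 1, 2, 3, 4, 5, 6}) = 7
G(24) = mex({0, 1, 2, 3, 5, 6, 7}) = 4
G(25) = mex({0, 2, 3, 4, 6, 7}) = 1
G(26) = mex({0, 1, 3, 4, 5, 6, 7}) = 2
G(27) = mex({0, 1, 2, 3, 4, 5, 6, 7}) = 8
G(28) = mex({0, 1, 2, 3, 4, 6, 7, 8}) = 5
G(29) = mex({0, 1, 2, 3, 5, 6, 7, 8, 9}) = 4
G(30) = mex({0, 1, 2, 3, 4, 5, 6, 9, 10}) = 7
G(31) = mex({0, 1, 3, 4, 5, 7, 10, 11}) = 2
G(32) = mex({0, 2, 3, 4, 5, 6, 7, 9, 11}) = 1
G(33) = mex({0, 1, 2, 3, 4, 5, 6, 7, 9, 12}) = 8
G(34) = mex({0, 1, 2, 3, 4, 5, 7, 8, 11, 12}) = 6
G(35) = mex({0, 1, 2, 3, 4, 5, 6, 8, 9, 10, 11}) = 7
G(36) = mex({0, 1, 2, 3, 5, 6, 7, 9, 10}) = 4
Therefore G(36) = 4.

4


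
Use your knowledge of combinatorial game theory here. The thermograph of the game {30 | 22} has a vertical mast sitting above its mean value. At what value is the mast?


Game = {30 | 22}, a switch {a | b} with numbers a > b.
Its thermograph has left wall a - t and right wall b + t, which meet at t = (a - b)/2, where both equal (a + b)/2. So the mast (mean value) is at (a + b)/2.
Mean = (30 + (22))/2 = 52/2 = 26

26


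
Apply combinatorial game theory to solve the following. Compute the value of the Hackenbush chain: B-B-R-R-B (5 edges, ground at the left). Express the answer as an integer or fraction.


Edges (from ground): B-B-R-R-B
By Berlekamp's sign-expansion rule, a Blue-Red Hackenbush stalk has the value of the surreal number whose sign sequence is the edge sequence with B -> + and R -> -.
Sign sequence: ++--+
Trace the sign expansion in the surreal number tree, starting from 0:
Edge 1: B (sign +) -> bounds (0, +inf), value = 1
Edge 2: B (sign +) -> bounds (1, +inf), value = 2
Edge 3: R (sign -) -> bounds (1, 2), value = 3/2
Edge 4: R (sign -) -> bounds (1, 3/2), value = 5/4
Edge 5: B (sign +) -> bounds (5/4, 3/2), value = 11/8
Game value = 11/8

11/8


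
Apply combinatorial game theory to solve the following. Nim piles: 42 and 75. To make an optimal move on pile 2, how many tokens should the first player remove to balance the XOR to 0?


Piles: 42 and 75
Current XOR: 42 XOR 75 = 97 (non-zero, so this is an N-position).
To make the XOR zero, we need to find a move that balances the piles.
For pile 2 (size 75): target = 75 XOR 97 = 42
We reduce pile 2 from 75 to 42.
Tokens removed: 75 - 42 = 33
Verification: 42 XOR 42 = 0

33


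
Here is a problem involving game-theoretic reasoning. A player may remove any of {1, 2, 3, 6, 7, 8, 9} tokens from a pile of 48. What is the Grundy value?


The subtraction set is S = {1, 2, 3, 6, 7, 8, 9}.
G(k) = mex{ G(k - s) : s in S, s <= k }. We compute iteratively: G(0) = 0.
G(1) = mex({0}) = 1
G(2) = mex({0, 1}) = 2
G(3) = mex({0, 1, 2}) = 3
G(4) = mex({1, 2, 3}) = 0
G(5) = mex({0, 2, 3}) = 1
G(6) = mex({0, 1, 3}) = 2
G(7) = mex({0, 1, 2}) = 3
G(8) = mex({0, 1, 2, 3}) = 4
G(9) = mex({0, 1, 2, 3, 4}) = 5
G(10) = mex({0, 1, 2, 3, 4, 5}) = 6
G(11) = mex({0, 1, 2, 3, 4, 5, 6}) = 7
G(12) = mex({0, 1, 2, 3, 5, 6, 7}) = 4
G(13) = mex({0, 1, 2, 3, 4, 6, 7}) = 5
G(14) = mex({1, 2, 3, 4, 5, 7}) = 0
G(15) = mex({0, 2, 3, 4, 5}) = 1
G(16) = mex({0, 1, 3, 4, 5, 6}) = 2
G(17) = mex({0, 1, 2, 4, 5, 6, 7}) = 3
G(18) = mex({1, 2, 3, 4, 5, 6, 7}) = 0
G(19) = mex({0, 2, 3, 4, 5, 6, 7}) = 1
G(20) = mex({0, 1, 3, 4, 5, 7}) = 2
G(21) = mex({0, 1, 2, 4, 5}) = 3
G(22) = mex({0, 1, 2, 3, 5}) = 4
Observe that G(14)..G(22) = 0, 1, 2, 3, 0, 1, 2, 3, 4 repeats G(0)..G(8) = 0, 1, 2, 3, 0, 1, 2, 3, 4.
For k >= max(S) = 9, G(k) is determined by the previous 9 values G(k-9)..G(k-1); a window of 9 consecutive values has recurred shifted by 14, so by induction G(k + 14) = G(k) for all k >= 0: the sequence is periodic from the start with period 14.
One period: G(0..13) = 0, 1, 2, 3, 0, 1, 2, 3, 4, 5, 6, 7, 4, 5.
48 mod 14 = 6, so G(48) = G(6) = 2.

2


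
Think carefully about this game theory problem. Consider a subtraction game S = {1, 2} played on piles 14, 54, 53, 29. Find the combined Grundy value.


Subtraction set: {1, 2}
For this subtraction set, G(n) = n mod 3 (period = max + 1 = 3).
Pile 1 (size 14): G(14) = 14 mod 3 = 2
Pile 2 (size 54): G(54) = 54 mod 3 = 0
Pile 3 (size 53): G(53) = 53 mod 3 = 2
Pile 4 (size 29): G(29) = 29 mod 3 = 2
Total Grundy value = XOR of all: 2 XOR 0 XOR 2 XOR 2 = 2

2


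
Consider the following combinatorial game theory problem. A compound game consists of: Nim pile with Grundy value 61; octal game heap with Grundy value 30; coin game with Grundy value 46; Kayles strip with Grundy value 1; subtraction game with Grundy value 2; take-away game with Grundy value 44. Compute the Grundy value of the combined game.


By the Sprague-Grundy theorem, the Grundy value of a sum of games is the XOR of individual Grundy values.
Nim pile: Grundy value = 61. Running XOR: 0 XOR 61 = 61
octal game heap: Grundy value = 30. Running XOR: 61 XOR 30 = 35
coin game: Grundy value = 46. Running XOR: 35 XOR 46 = 13
Kayles strip: Grundy value = 1. Running XOR: 13 XOR 1 = 12
subtraction game: Grundy value = 2. Running XOR: 12 XOR 2 = 14
take-away game: Grundy value = 44. Running XOR: 14 XOR 44 = 34
The combined Grundy value is 34.

34


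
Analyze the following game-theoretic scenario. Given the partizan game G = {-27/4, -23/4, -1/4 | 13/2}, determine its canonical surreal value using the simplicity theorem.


Left options: {-27/4, -23/4, -1/4}, max = -1/4
Right options: {13/2}, min = 13/2
All options are numbers and max(Left) < min(Right), so by the simplicity theorem the value is the simplest (earliest-born) number strictly between -1/4 and 13/2.
Integers 0 through 6 all lie strictly between -1/4 and 13/2.
Among integers, the simplest (lowest birthday = smallest |n|; 0 is born on day 0, +-n on day n) is 0.
No non-integer in the interval can be simpler: if x is a non-integer in the interval, then floor(x) or ceil(x) also lies in the interval (the interval contains an integer), and both are proper prefixes of x's sign expansion, i.e. born earlier. So the game value is 0.
Game value = 0

0


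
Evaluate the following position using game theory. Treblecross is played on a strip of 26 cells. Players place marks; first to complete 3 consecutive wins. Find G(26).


Treblecross: place X on empty cells; 3-in-a-row wins.
Playing within two cells of an existing X lets the opponent win at once, so sensible play treats the cells i-2..i+2 around each X as dead. The player left with no safe cell loses, so this is a normal-play take-away game on strips of safe cells.
Placing X at cell i (0-indexed) of a strip of k safe cells leaves independent strips of sizes max(0, i-2) and max(0, k-i-3). Hence G(k) = mex{ G(max(0,i-2)) XOR G(max(0,k-i-3)) : 0 <= i < k }, with G(0) = 0.
G(1): splits (0,0):0^0=0 -> mex({0}) = 1
G(2): splits (0,0):0^0=0 -> mex({0}) = 1
G(3): splits (0,0):0^0=0 -> mex({0}) = 1
G(4): splits (0,1):0^1=1 (0,0):0^0=0 -> mex({0, 1}) = 2
G(5): splits (0,2):0^1=1 (0,1):0^1=1 (0,0):0^0=0 -> mex({0, 1}) = 2
G(6) = mex({1}) = 0
G(7) = mex({0, 1, 2}) = 3
G(8) = mex({0, 1, 2}) = 3
G(9) = mex({0, 2}) = 1
G(10) = mex({0, 2, 3}) = 1
G(11) = mex({0, 3}) = 1
G(12) = mex({1, 3}) = 0
G(13) = mex({0, 1, 2, 3}) = 4
G(14) = mex({0, 1, 2}) = 3
G(15) = mex({0, 1, 2}) = 3
G(16) = mex({0, 1, 2, 4}) = 3
G(17) = mex({0, 1, 3, 4}) = 2
G(18) = mex({0, 1, 3, 4}) = 2
G(19) = mex({0, 1, 3, 5}) = 2
G(20) = mex({0, 1, 2, 3, 5}) = 4
G(21) = mex({0, 1, 2, 3, 5}) = 4
G(22) = mex({1, 2, 6}) = 0
G(23) = mex({0, 1, 2, 3, 4, 6}) = 5
G(24) = mex({0, 1, 2, 3, 4}) = 5
G(25) = mex({0, 1, 3, 4, 7}) = 2
G(26) = mex({0, 1, 3, 4, 5, 7}) = 2
Therefore G(26) = 2.

2


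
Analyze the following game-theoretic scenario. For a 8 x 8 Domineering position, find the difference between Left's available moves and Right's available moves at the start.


Board is 8 x 8 (rows x cols).
Left (vertical) placements: (rows-1) * cols = 7 * 8 = 56
Right (horizontal) placements: rows * (cols-1) = 8 * 7 = 56
Advantage = Left - Right = 56 - 56 = 0

0


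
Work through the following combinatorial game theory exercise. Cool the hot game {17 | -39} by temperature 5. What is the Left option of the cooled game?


Original game: {17 | -39} (a switch {a | b} with a > b).
Cooling by t (for t below the temperature (a - b)/2 = 28) taxes each move by t: {a | b} cooled by t is {a - t | b + t}.
Cooling amount: t = 5
Cooled Left option: 17 - 5 = 12
Cooled Right option: -39 + 5 = -34
Cooled game: {12 | -34}
Left option = 12

12


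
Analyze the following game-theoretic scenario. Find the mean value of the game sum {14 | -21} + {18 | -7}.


G1 = {14 | -21}, G2 = {18 | -7}
Each is a switch {a | b} with numbers a > b; its mean value is (a + b)/2, and mean value is additive over game sums: m(G1 + G2) = m(G1) + m(G2).
Mean of G1 = (14 + (-21))/2 = -7/2 = -7/2
Mean of G2 = (18 + (-7))/2 = 11/2 = 11/2
Mean of G1 + G2 = -7/2 + 11/2 = 2

2


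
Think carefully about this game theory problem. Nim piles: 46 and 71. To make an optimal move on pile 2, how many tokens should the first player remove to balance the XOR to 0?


Piles: 46 and 71
Current XOR: 46 XOR 71 = 105 (non-zero, so this is an N-position).
To make the XOR zero, we need to find a move that balances the piles.
For pile 2 (size 71): target = 71 XOR 105 = 46
We reduce pile 2 from 71 to 46.
Tokens removed: 71 - 46 = 25
Verification: 46 XOR 46 = 0

25


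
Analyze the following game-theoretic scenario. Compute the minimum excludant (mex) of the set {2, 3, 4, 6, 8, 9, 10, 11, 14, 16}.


Set = {2, 3, 4, 6, 8, 9, 10, 11, 14, 16}
0 is NOT in the set. This is the mex.
mex = 0

0


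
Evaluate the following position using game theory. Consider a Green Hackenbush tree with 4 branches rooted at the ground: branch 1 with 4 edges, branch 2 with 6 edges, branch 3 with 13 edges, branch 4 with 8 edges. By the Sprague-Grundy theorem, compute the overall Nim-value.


The tree has 4 branches from the ground vertex.
In Green Hackenbush, the Nim-value of a simple path of length k is k.
Branch 1: length 4, Nim-value = 4
Branch 2: length 6, Nim-value = 6
Branch 3: length 13, Nim-value = 13
Branch 4: length 8, Nim-value = 8
Total Nim-value = XOR of all branch values:
0 XOR 4 = 4
4 XOR 6 = 2
2 XOR 13 = 15
15 XOR 8 = 7
Nim-value of the tree = 7

7


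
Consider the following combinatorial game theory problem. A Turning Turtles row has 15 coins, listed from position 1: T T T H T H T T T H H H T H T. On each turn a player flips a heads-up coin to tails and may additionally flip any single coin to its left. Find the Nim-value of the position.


Coins: T T T H T H T T T H H H T H T
Key fact: a single head at position k behaves exactly like a Nim heap of size k (turning it to T and optionally flipping a coin at j < k corresponds to moving the heap from k to j, or to 0), and heads combine as a disjunctive sum (two heads at the same place would cancel, matching j XOR j = 0). So the Nim-value is the XOR of the 1-indexed positions of the heads.
Face-up positions (1-indexed): [4, 6, 10, 11, 12, 14]
XOR 0 with 4: 0 XOR 4 = 4
XOR 4 with 6: 4 XOR 6 = 2
XOR 2 with 10: 2 XOR 10 = 8
XOR 8 with 11: 8 XOR 11 = 3
XOR 3 with 12: 3 XOR 12 = 15
XOR 15 with 14: 15 XOR 14 = 1
Nim-value = 1

1


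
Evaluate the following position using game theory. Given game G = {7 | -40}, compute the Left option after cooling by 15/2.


Original game: {7 | -40} (a switch {a | b} with a > b).
Cooling by t (for t below the temperature (a - b)/2 = 47/2) taxes each move by t: {a | b} cooled by t is {a - t | b + t}.
Cooling amount: t = 15/2
Cooled Left option: 7 - 15/2 = -1/2
Cooled Right option: -40 + 15/2 = -65/2
Cooled game: {-1/2 | -65/2}
Left option = -1/2

-1/2


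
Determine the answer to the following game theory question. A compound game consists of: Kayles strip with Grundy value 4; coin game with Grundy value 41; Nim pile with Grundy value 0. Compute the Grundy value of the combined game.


By the Sprague-Grundy theorem, the Grundy value of a sum of games is the XOR of individual Grundy values.
Kayles strip: Grundy value = 4. Running XOR: 0 XOR 4 = 4
coin game: Grundy value = 41. Running XOR: 4 XOR 41 = 45
Nim pile: Grundy value = 0. Running XOR: 45 XOR 0 = 45
The combined Grundy value is 45.

45


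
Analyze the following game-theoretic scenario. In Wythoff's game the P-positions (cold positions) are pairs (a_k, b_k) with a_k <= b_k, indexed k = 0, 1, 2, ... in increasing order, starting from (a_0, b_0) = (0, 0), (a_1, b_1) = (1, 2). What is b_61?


By Wythoff's theorem, a_k = floor(k * phi) and b_k = floor(k * phi^2) = a_k + k, where phi = (1 + sqrt(5))/2 is the golden ratio.
phi = (1 + sqrt(5))/2 = 1.618034
phi^2 = phi + 1 = 2.618034
k = 61
k * phi^2 = 61 * 2.618034 = 159.700073
b_61 = floor(k * phi^2) = 159 (check: a_61 + k = 98 + 61 = 159)

159


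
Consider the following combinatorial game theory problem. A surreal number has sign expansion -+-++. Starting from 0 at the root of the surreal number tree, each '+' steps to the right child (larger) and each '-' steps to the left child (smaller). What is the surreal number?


Sign expansion: -+-++
Rule: track bounds (lo, hi), initially (-inf, +inf). On '+', the current value becomes lo and we move to the simplest number in (value, hi): value + 1 if hi = +inf, otherwise the midpoint (value + hi)/2. On '-', the current value becomes hi and we move to value - 1 if lo = -inf, otherwise the midpoint (lo + value)/2.
Start at 0.
Step 1: sign = -, move left. Bounds: (-inf, 0). Value = -1
Step 2: sign = +, move right. Bounds: (-1, 0). Value = -1/2
Step 3: sign = -, move left. Bounds: (-1, -1/2). Value = -3/4
Step 4: sign = +, move right. Bounds: (-3/4, -1/2). Value = -5/8
Step 5: sign = +, move right. Bounds: (-5/8, -1/2). Value = -9/16
The surreal number with sign expansion -+-++ is -9/16.

-9/16


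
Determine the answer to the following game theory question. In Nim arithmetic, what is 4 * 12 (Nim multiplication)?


Nim multiplication is bilinear over XOR: (u XOR v) * w = (u*w) XOR (v*w).
So we split each operand into its bit components and XOR the pairwise Nim products.
4 = 4 (as XOR of powers of 2).
12 = 4 + 8 (as XOR of powers of 2).
Using the standard Nim-product table on single bits:
  2*2 = 3,   2*4 = 8,   2*8 = 12,
  4*4 = 6,   4*8 = 11,  8*8 = 13,
and  1*x = x (identity), k*l = l*k (commutative).
Pairwise Nim products:
  4 * 4 = 6
  4 * 8 = 11
XOR them: 6 XOR 11 = 13.
Result: 4 * 12 = 13 (in Nim).

13


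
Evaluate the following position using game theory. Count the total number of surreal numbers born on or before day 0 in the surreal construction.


Day 0: {|} = 0 is born. Count = 1.
Day n: the number of surreal numbers born by day n is 2^(n+1) - 1.
By day 0: 2^1 - 1 = 1
By day 0: 1 surreal numbers.

1


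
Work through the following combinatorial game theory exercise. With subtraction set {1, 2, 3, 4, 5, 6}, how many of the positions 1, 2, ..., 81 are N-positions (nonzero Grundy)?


Subtraction set S = {1, 2, 3, 4, 5, 6}, so G(n) = n mod 7.
G(n) = 0 when n is a multiple of 7.
Multiples of 7 in [1, 81]: 11
N-positions (nonzero Grundy) = 81 - 11 = 70

70


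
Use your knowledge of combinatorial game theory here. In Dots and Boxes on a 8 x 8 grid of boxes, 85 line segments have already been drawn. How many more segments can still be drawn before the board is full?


Grid: 8 x 8 boxes, i.e. 9 rows and 9 columns of dots.
Horizontal edges: (rows + 1) * cols = 9 * 8 = 72
Vertical edges: rows * (cols + 1) = 8 * 9 = 72
Total edges: 72 + 72 = 144
Edges drawn: 85
Remaining: 144 - 85 = 59

59


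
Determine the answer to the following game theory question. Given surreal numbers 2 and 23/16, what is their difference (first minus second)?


x = 2, y = 23/16
Converting to common denominator: 16
x = 32/16, y = 23/16
x - y = 2 - 23/16 = 9/16

9/16


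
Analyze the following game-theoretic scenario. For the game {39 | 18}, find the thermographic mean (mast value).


Game = {39 | 18}, a switch {a | b} with numbers a > b.
Its thermograph has left wall a - t and right wall b + t, which meet at t = (a - b)/2, where both equal (a + b)/2. So the mast (mean value) is at (a + b)/2.
Mean = (39 + (18))/2 = 57/2 = 57/2

57/2


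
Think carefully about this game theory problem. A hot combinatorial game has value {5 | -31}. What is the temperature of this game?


The game is {5 | -31}, a switch {a | b} with numbers a > b.
Cooling {a | b} by t gives {a - t | b + t}, which stops being hot when a - t = b + t, i.e. at t = (a - b)/2. So the temperature of a switch is (a - b)/2.
Temperature = (Left option - Right option) / 2
= (5 - (-31)) / 2
= 36 / 2
= 18

18


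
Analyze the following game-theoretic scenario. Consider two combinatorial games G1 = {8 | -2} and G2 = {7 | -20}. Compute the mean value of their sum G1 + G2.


G1 = {8 | -2}, G2 = {7 | -20}
Each is a switch {a | b} with numbers a > b; its mean value is (a + b)/2, and mean value is additive over game sums: m(G1 + G2) = m(G1) + m(G2).
Mean of G1 = (8 + (-2))/2 = 6/2 = 3
Mean of G2 = (7 + (-20))/2 = -13/2 = -13/2
Mean of G1 + G2 = 3 + -13/2 = -7/2

-7/2


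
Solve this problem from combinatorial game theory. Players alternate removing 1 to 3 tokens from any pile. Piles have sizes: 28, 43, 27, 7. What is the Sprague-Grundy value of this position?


Subtraction set: {1, 2, 3}
For this subtraction set, G(n) = n mod 4 (period = max + 1 = 4).
Pile 1 (size 28): G(28) = 28 mod 4 = 0
Pile 2 (size 43): G(43) = 43 mod 4 = 3
Pile 3 (size 27): G(27) = 27 mod 4 = 3
Pile 4 (size 7): G(7) = 7 mod 4 = 3
Total Grundy value = XOR of all: 0 XOR 3 XOR 3 XOR 3 = 3

3


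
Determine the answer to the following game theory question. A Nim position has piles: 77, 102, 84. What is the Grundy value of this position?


We need the XOR (exclusive or) of all pile sizes.
After XOR-ing pile 1 (size 77): 0 XOR 77 = 77
After XOR-ing pile 2 (size 102): 77 XOR 102 = 43
After XOR-ing pile 3 (size 84): 43 XOR 84 = 127
The Nim-value of this position is 127.

127


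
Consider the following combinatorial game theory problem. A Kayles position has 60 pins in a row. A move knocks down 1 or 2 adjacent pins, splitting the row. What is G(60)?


Kayles: a move removes 1 or 2 adjacent pins from a contiguous row.
Removing pins from a row of k leaves two independent rows (a, b) with a + b = k - 1 (one pin) or a + b = k - 2 (two pins); an end removal gives a = 0.
By Sprague-Grundy, G(k) = mex{ G(a) XOR G(b) } over all these splits. G(0) = 0.
G(1): splits (0,0):0^0=0 -> mex({0}) = 1
G(2): splits (0,1):0^1=1 (0,0):0^0=0 -> mex({0, 1}) = 2
G(3): splits (0,2):0^2=2 (1,1):1^1=0 (0,1):0^1=1 -> mex({0, 1, 2}) = 3
G(4): splits (0,3):0^3=3 (1,2):1^2=3 (0,2):0^2=2 (1,1):1^1=0 -> mex({0, 2, 3}) = 1
G(5): splits (0,4):0^1=1 (1,3):1^3=2 (2,2):2^2=0 (0,3):0^3=3 (1,2):1^2=3 -> mex({0, 1, 2, 3}) = 4
G(6) = mex({0, 1, 2, 4}) = 3
G(7) = mex({0, 1, 3, 4, 5}) = 2
G(8) = mex({0, 2, 3, 5, 6}) = 1
G(9) = mex({0, 1, 2, 3, 6, 7}) = 4
G(10) = mex({0, 1, 3, 4, 5, 7}) = 2
G(11) = mex({0, 1, 2, 3, 4, 5}) = 6
G(12) = mex({0, 1, 2, 3, 5, 6, 7}) = 4
G(13) = mex({0, 2, 3, 4, 6, 7}) = 1
G(14) = mex({0, 1, 4, 5, 6, 7}) = 2
G(15) = mex({0, 1, 2, 3, 4, 5, 6}) = 7
G(16) = mex({0, 2, 3, 5, 6, 7}) = 1
G(17) = mex({0, 1, 2, 3, 5, 6, 7}) = 4
G(18) = mex({0, 1, 2, 4, 5, 6}) = 3
G(19) = mex({0, 1, 3, 4, 5, 7}) = 2
G(20) = mex({0, 2, 3, 4, 5, 6, 7}) = 1
G(21) = mex({0, 1, 2, 3, 5, 6, 7}) = 4
G(22) = mex({0, 1, 2, 3, 4, 5, 7}) = 6
G(23) = mex({0, 1, 2, 3, 4, 5, 6}) = 7
G(24) = mex({0, 1, 2, 3, 5, 6, 7}) = 4
G(25) = mex({0, 2, 3, 4, 6, 7}) = 1
G(26) = mex({0, 1, 3, 4, 5, 6, 7}) = 2
G(27) = mex({0, 1, 2, 3, 4, 5, 6, 7}) = 8
G(28) = mex({0, 1, 2, 3, 4, 6, 7, 8}) = 5
G(29) = mex({0, 1, 2, 3, 5, 6, 7, 8, 9}) = 4
G(30) = mex({0, 1, 2, 3, 4, 5, 6, 9, 10}) = 7
G(31) = mex({0, 1, 3, 4, 5, 7, 10, 11}) = 2
G(32) = mex({0, 2, 3, 4, 5, 6, 7, 9, 11}) = 1
G(33) = mex({0, 1, 2, 3, 4, 5, 6, 7, 9, 12}) = 8
G(34) = mex({0, 1, 2, 3, 4, 5, 7, 8, 11, 12}) = 6
G(35) = mex({0, 1, 2, 3, 4, 5, 6, 8, 9, 10, 11}) = 7
G(36) = mex({0, 1, 2, 3, 5, 6, 7, 9, 10}) = 4
G(37) = mex({0, 2, 3, 4, 6, 7, 9, 10, 11, 12}) = 1
G(38) = mex({0, 1, 3, 4, 5, 6, 7, 9, 10, 11, 12}) = 2
G(39) = mex({0, 1, 2, 4, 5, 6, 7, 9, 10, 12, 14}) = 3
G(40) = mex({0, 2, 3, 4, 6, 7, 11, 12, 14}) = 1
G(41) = mex({0, 1, 2, 3, 5, 6, 7, 9, 10, 11, 12}) = 4
G(42) = mex({0, 1, 2, 3, 4, 5, 6, 9, 10}) = 7
G(43) = mex({0, 1, 3, 4, 5, 7, 9, 10, 12, 15}) = 2
G(44) = mex({0, 2, 3, 4, 5, 6, 7, 9, 10, 12, 15}) = 1
G(45) = mex({0, 1, 2, 3, 4, 5, 6, 7, 9, 10, 12, 14}) = 8
G(46) = mex({0, 1, 3, 4, 5, 7, 8, 11, 12, 14}) = 2
G(47) = mex({0, 1, 2, 3, 4, 5, 6, 8, 9, 10, 11, 12}) = 7
G(48) = mex({0, 1, 2, 3, 5, 6, 7, 9, 10}) = 4
G(49) = mex({0, 2, 3, 4, 6, 7, 9, 10, 11, 12, 15}) = 1
G(50) = mex({0, 1, 4, 5, 6, 7, 9, 11, 12, 14, 15}) = 2
G(51) = mex({0, 1, 2, 3, 4, 5, 6, 7, 9, 12, 14, 15}) = 8
G(52) = mex({0, 2, 3, 4, 5, 6, 7, 8, 11, 12, 15}) = 1
G(53) = mex({0, 1, 2, 3, 5, 6, 7, 8, 9, 10, 11, 12}) = 4
G(54) = mex({0, 1, 2, 3, 4, 5, 6, 9, 10}) = 7
G(55) = mex({0, 1, 3, 4, 5, 7, 9, 10, 11, 12}) = 2
G(56) = mex({0, 2, 3, 4, 5, 6, 7, 9, 10, 11, 12, 13, 14}) = 1
G(57) = mex({0, 1, 2, 3, 5, 6, 7, 9, 10, 12, 13, 14, 15}) = 4
G(58) = mex({0, 1, 3, 4, 5, 7, 11, 12, 14, 15}) = 2
G(59) = mex({0, 1, 2, 3, 4, 5, 6, 9, 10, 11, 12, 15}) = 7
G(60) = mex({0, 1, 2, 3, 5, 6, 7, 9, 10}) = 4
Therefore G(60) = 4.

4


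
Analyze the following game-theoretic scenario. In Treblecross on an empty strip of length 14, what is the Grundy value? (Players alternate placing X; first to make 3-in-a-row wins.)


Treblecross: place X on empty cells; 3-in-a-row wins.
Playing within two cells of an existing X lets the opponent win at once, so sensible play treats the cells i-2..i+2 around each X as dead. The player left with no safe cell loses, so this is a normal-play take-away game on strips of safe cells.
Placing X at cell i (0-indexed) of a strip of k safe cells leaves independent strips of sizes max(0, i-2) and max(0, k-i-3). Hence G(k) = mex{ G(max(0,i-2)) XOR G(max(0,k-i-3)) : 0 <= i < k }, with G(0) = 0.
G(1): splits (0,0):0^0=0 -> mex({0}) = 1
G(2): splits (0,0):0^0=0 -> mex({0}) = 1
G(3): splits (0,0):0^0=0 -> mex({0}) = 1
G(4): splits (0,1):0^1=1 (0,0):0^0=0 -> mex({0, 1}) = 2
G(5): splits (0,2):0^1=1 (0,1):0^1=1 (0,0):0^0=0 -> mex({0, 1}) = 2
G(6) = mex({1}) = 0
G(7) = mex({0, 1, 2}) = 3
G(8) = mex({0, 1, 2}) = 3
G(9) = mex({0, 2}) = 1
G(10) = mex({0, 2, 3}) = 1
G(11) = mex({0, 3}) = 1
G(12) = mex({1, 3}) = 0
G(13) = mex({0, 1, 2, 3}) = 4
G(14) = mex({0, 1, 2}) = 3
Therefore G(14) = 3.

3


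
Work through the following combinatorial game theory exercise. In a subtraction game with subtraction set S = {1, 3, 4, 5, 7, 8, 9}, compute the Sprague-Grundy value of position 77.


The subtraction set is S = {1, 3, 4, 5, 7, 8, 9}.
G(k) = mex{ G(k - s) : s in S, s <= k }. We compute iteratively: G(0) = 0.
G(1) = mex({0}) = 1
G(2) = mex({1}) = 0
G(3) = mex({0}) = 1
G(4) = mex({0, 1}) = 2
G(5) = mex({0, 1, 2}) = 3
G(6) = mex({0, 1, 3}) = 2
G(7) = mex({0, 1, 2}) = 3
G(8) = mex({0, 1, 2, 3}) = 4
G(9) = mex({0, 1, 2, 3, 4}) = 5
G(10) = mex({0, 1, 2, 3, 5}) = 4
G(11) = mex({0, 1, 2, 3, 4}) = 5
G(12) = mex({1, 2, 3, 4, 5}) = 0
G(13) = mex({0, 2, 3, 4, 5}) = 1
G(14) = mex({1, 2, 3, 4, 5}) = 0
G(15) = mex({0, 2, 3, 4, 5}) = 1
G(16) = mex({0, 1, 3, 4, 5}) = 2
G(17) = mex({0, 1, 2, 4, 5}) = 3
G(18) = mex({0, 1, 3, 4, 5}) = 2
G(19) = mex({0, 1, 2, 4, 5}) = 3
G(20) = mex({0, 1, 2, 3, 5}) = 4
Observe that G(12)..G(20) = 0, 1, 0, 1, 2, 3, 2, 3, 4 repeats G(0)..G(8) = 0, 1, 0, 1, 2, 3, 2, 3, 4.
For k >= max(S) = 9, G(k) is determined by the previous 9 values G(k-9)..G(k-1); a window of 9 consecutive values has recurred shifted by 12, so by induction G(k + 12) = G(k) for all k >= 0: the sequence is periodic from the start with period 12.
One period: G(0..11) = 0, 1, 0, 1, 2, 3, 2, 3, 4, 5, 4, 5.
77 mod 12 = 5, so G(77) = G(5) = 3.

3


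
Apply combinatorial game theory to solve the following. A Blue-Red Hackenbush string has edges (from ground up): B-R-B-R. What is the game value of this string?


Edges (from ground): B-R-B-R
By Berlekamp's sign-expansion rule, a Blue-Red Hackenbush stalk has the value of the surreal number whose sign sequence is the edge sequence with B -> + and R -> -.
Sign sequence: +-+-
Trace the sign expansion in the surreal number tree, starting from 0:
Edge 1: B (sign +) -> bounds (0, +inf), value = 1
Edge 2: R (sign -) -> bounds (0, 1), value = 1/2
Edge 3: B (sign +) -> bounds (1/2, 1), value = 3/4
Edge 4: R (sign -) -> bounds (1/2, 3/4), value = 5/8
Game value = 5/8

5/8
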